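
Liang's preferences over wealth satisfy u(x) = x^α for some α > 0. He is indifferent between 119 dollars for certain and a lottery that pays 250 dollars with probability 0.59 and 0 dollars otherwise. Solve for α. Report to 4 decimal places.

The lottery's expected utility is 0.59·u(250) + 0.41·u(0) = 0.59·250^α (since u(0) = 0 for α > 0).
Indifference: 119^α = 0.59·250^α, so (119/250)^α = 0.59.
Take logs: α = ln 0.59 / ln(119/250) ≈ 0.710772.

α ≈ 0.7108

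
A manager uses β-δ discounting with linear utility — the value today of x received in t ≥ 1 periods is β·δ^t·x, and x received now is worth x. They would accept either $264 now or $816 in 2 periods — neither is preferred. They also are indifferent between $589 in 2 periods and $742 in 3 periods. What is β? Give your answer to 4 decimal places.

From the later pair, β·δ^2·589 = β·δ^3·742; dividing through, δ = 589/742 = 0.79380.
The first indifference: 264 = β·δ^2·816, so β = 264/(δ^2·816) = 264/(0.63012·816) ≈ 0.5134.

β ≈ 0.5134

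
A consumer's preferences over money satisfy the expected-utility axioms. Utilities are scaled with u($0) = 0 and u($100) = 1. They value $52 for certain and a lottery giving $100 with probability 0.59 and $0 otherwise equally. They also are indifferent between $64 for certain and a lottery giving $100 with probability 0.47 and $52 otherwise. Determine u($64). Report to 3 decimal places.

0.783

First, u($52) = 0.59·u($100) + 0.41·u($0) = 0.59.
Chaining: u($64) = 0.47·1.00 + 0.53·0.59 = 0.7827.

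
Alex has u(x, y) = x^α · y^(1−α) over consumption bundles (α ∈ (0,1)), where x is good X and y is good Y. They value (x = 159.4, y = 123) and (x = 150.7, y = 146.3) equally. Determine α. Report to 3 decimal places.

Set the two utilities equal: 159.4^α·123^(1−α) = 150.7^α·146.3^(1−α).
Rearrange to (159.4/150.7)^α = (146.3/123)^(1−α) and take logs: α·0.056126 = (1−α)·0.173475.
So α/(1−α) = (0.173475)/(0.056126) = 3.090814, and α = 3.090814/4.090814 ≈ 0.756.

α ≈ 0.756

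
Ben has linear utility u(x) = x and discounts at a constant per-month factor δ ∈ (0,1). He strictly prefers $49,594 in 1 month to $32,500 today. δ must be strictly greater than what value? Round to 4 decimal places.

The preference means 32500 < δ·49594.
So δ > 32500/49594 = 0.65532.

δ > 0.6553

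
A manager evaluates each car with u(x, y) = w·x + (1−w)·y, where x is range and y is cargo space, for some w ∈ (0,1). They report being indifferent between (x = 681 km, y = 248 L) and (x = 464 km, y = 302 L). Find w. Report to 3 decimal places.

w = 0.199

Equating utilities: w·681 + (1−w)·248 = w·464 + (1−w)·302.
Collecting terms: w·217 = (1−w)·54.
Hence w = 54/(217+54) = 54/271 = 0.199.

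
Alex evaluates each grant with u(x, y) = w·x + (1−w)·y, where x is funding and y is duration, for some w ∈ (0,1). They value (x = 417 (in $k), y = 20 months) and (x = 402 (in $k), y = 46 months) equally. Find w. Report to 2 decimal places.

Equating utilities: w·417 + (1−w)·20 = w·402 + (1−w)·46.
Collecting terms: w·15 = (1−w)·26.
Hence w = 26/(15+26) = 26/41 = 0.63.

w = 0.63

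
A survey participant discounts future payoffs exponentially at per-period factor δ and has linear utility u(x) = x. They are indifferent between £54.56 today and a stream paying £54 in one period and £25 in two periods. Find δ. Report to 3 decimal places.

δ ≈ 0.750

Present value of the stream is 54·δ + 25·δ². Indifference gives 54δ + 25δ² = 54.56.
So 25δ² + 54δ − 54.56 = 0.
The positive root is δ = [−54 + √(54² + 4·25·54.56)] / (2·25) = (−54 + 91.499)/50 ≈ 0.750.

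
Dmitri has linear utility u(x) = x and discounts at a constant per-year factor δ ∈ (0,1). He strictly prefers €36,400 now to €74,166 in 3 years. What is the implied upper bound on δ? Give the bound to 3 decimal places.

δ < 0.789

Comparing present values: 36400 > δ^3·74166.
Dividing by 74166: δ^3 < 0.49079. Both sides are positive, so the cube root keeps the direction.
δ < 0.49079^(1/3) = 0.789.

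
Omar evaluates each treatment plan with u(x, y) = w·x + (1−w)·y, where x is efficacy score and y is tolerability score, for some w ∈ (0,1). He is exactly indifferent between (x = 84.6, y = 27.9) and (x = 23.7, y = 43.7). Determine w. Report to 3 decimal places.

w = 0.206

Indifference: w·84.6 + (1−w)·27.9 = w·23.7 + (1−w)·43.7.
Rearranging, 60.9·w − 15.8·(1−w) = 0.
Hence w = 15.8/(60.9+15.8) = 15.8/76.7 = 0.206.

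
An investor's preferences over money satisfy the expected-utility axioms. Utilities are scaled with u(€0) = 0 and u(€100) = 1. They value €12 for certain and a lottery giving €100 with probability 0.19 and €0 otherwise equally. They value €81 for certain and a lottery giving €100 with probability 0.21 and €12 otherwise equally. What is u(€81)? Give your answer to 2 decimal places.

First, u(€12) = 0.19·u(€100) + 0.81·u(€0) = 0.19.
Then u(€81) = 0.21·u(€100) + 0.79·u(€12) = 0.21·1.00 + 0.79·0.19 = 0.3601.

0.36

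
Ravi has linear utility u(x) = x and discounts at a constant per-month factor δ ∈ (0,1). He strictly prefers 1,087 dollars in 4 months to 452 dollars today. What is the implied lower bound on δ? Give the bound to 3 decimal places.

Comparing present values: 452 < δ^4·1087.
Dividing by 1087: δ^4 > 0.41582. Both sides are positive, so the 4th root keeps the direction.
δ > (452/1087)^(1/4) ≈ 0.803.

δ > 0.803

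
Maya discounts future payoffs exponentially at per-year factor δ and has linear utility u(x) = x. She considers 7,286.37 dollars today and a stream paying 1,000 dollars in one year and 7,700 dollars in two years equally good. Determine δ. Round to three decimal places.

δ ≈ 0.910

Present value of the stream is 1000·δ + 7700·δ². Indifference gives 1000δ + 7700δ² = 7286.37.
Rearranged: 7700δ² + 1000δ − 7286.37 = 0.
By the quadratic formula (taking the positive root), δ = (−1000 + √225420196.00) / 15400 ≈ 0.910.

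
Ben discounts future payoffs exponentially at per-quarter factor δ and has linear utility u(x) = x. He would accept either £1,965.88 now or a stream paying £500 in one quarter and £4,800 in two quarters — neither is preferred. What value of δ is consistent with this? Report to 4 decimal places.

δ ≈ 0.5900

The stream is worth 500δ + 4800δ² today, so 500δ + 4800δ² = 1965.88.
So 4800δ² + 500δ − 1965.88 = 0.
By the quadratic formula (taking the positive root), δ = (−500 + √37994896.00) / 9600 ≈ 0.5900.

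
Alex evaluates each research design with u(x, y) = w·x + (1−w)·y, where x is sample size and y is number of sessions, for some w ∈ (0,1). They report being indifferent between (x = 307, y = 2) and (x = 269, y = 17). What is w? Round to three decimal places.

Equating utilities: w·307 + (1−w)·2 = w·269 + (1−w)·17.
Collecting terms: w·38 = (1−w)·15.
Hence w = 15/(38+15) = 15/53 = 0.283.

w = 0.283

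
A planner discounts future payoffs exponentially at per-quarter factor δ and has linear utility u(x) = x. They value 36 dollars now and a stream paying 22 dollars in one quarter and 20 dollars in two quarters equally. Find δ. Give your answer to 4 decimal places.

δ ≈ 0.9000

Equating present values: 36 = 22δ + 20δ².
So 20δ² + 22δ − 36 = 0.
δ = (−22 + √(22² + 4·20·36)) / (2·20) = (−22 + √3364.00) / 40 ≈ 0.9000.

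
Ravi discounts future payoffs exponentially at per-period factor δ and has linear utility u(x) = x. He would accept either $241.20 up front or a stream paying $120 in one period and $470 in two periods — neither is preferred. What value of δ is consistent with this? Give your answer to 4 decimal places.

Present value of the stream is 120·δ + 470·δ². Indifference gives 120δ + 470δ² = 241.20.
So 470δ² + 120δ − 241.20 = 0.
By the quadratic formula (taking the positive root), δ = (−120 + √467856.00) / 940 ≈ 0.6000.

δ ≈ 0.6000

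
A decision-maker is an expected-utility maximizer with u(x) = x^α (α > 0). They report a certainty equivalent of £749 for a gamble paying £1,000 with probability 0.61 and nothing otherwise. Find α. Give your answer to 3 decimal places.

α ≈ 1.710

The lottery's expected utility is 0.61·u(1000) + 0.39·u(0) = 0.61·1000^α (since u(0) = 0 for α > 0).
Setting u(749) equal to that: 749^α = 0.61·1000^α ⇒ (749/1000)^α = 0.61.
Take logs: α = ln 0.61 / ln(749/1000) ≈ 1.71027.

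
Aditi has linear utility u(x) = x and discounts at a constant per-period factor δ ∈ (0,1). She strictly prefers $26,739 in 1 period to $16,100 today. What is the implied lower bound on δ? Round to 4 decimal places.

Comparing present values: 16100 < δ·26739.
Dividing through by 26739 gives δ > 0.60212.

δ > 0.6021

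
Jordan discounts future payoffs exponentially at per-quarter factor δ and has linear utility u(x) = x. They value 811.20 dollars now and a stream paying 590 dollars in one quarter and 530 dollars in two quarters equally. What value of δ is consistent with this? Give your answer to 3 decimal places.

Present value of the stream is 590·δ + 530·δ². Indifference gives 590δ + 530δ² = 811.20.
That is, 530δ² + 590δ − 811.20 = 0, a quadratic in δ.
The positive root is δ = [−590 + √(590² + 4·530·811.20)] / (2·530) = (−590 + 1438.000)/1060 ≈ 0.800.

δ ≈ 0.800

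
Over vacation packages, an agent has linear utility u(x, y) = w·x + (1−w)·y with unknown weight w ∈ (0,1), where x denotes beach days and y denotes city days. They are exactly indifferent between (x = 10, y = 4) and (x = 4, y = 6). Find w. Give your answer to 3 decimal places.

Equating utilities: w·10 + (1−w)·4 = w·4 + (1−w)·6.
Rearranging, 6·w − 2·(1−w) = 0.
So w/(1−w) = 2/6 = 0.3333, giving w = 2/(6+2) = 0.250.

w = 0.250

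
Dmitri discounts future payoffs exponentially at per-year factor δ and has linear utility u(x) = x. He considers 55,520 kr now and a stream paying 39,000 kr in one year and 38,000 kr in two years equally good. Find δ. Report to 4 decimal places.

Present value of the stream is 39000·δ + 38000·δ². Indifference gives 39000δ + 38000δ² = 55520.
So 38000δ² + 39000δ − 55520 = 0.
By the quadratic formula (taking the positive root), δ = (−39000 + √9960040000.00) / 76000 ≈ 0.8000.

δ ≈ 0.8000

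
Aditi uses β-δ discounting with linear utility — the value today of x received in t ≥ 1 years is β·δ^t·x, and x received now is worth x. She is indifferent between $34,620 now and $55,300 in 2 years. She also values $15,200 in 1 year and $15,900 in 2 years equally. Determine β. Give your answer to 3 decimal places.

Both payoffs in the second observation are in the future, so β drops out: δ^1·15200 = δ^2·15900 ⇒ δ = 15200/15900 = 0.95597.
Now use the now-vs-future pair: 34620 = β·δ^2·55300 gives β = 34620/(0.91389·55300) ≈ 0.685.

β ≈ 0.685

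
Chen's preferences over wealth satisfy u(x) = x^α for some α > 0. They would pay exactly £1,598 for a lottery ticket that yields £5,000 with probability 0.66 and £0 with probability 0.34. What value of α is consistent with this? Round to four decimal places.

EU(lottery) = 0.66·5000^α + 0.34·0 = 0.66·5000^α.
Setting u(1598) equal to that: 1598^α = 0.66·5000^α ⇒ (1598/5000)^α = 0.66.
Taking logs: α·ln(1598/5000) = ln(0.66), so α = -0.4155154 / -1.1406851 ≈ 0.3643.

α ≈ 0.3643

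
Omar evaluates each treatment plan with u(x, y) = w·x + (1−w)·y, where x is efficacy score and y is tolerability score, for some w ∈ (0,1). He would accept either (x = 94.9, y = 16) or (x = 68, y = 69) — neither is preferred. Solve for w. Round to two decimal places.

w = 0.66

u(94.9,16) = u(68,69) means w·94.9 + (1−w)·16 = w·68 + (1−w)·69.
Collecting terms: w·26.9 = (1−w)·53.
Hence w = 53/(26.9+53) = 53/79.9 = 0.66.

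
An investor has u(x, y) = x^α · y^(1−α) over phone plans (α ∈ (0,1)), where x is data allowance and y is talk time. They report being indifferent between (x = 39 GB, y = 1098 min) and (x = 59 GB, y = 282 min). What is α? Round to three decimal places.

Set the two utilities equal: 39^α·1098^(1−α) = 59^α·282^(1−α).
Taking logs: α·ln 39 + (1−α)·ln 1098 = α·ln 59 + (1−α)·ln 282, i.e. α·-0.413976 = (1−α)·-1.359339.
With A = -0.413976 and B = -1.359339: α·A = (1−α)·B, so α = B/(A+B) = -1.359339/-1.773315 ≈ 0.767.

α ≈ 0.767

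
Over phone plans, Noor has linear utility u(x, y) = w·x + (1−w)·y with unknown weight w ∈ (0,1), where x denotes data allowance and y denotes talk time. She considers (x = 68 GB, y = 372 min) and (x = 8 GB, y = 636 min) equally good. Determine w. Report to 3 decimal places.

u(68,372) = u(8,636) means w·68 + (1−w)·372 = w·8 + (1−w)·636.
Rearranging, 60·w − 264·(1−w) = 0.
So w/(1−w) = 264/60 = 4.4000, giving w = 264/(60+264) = 0.815.

w = 0.815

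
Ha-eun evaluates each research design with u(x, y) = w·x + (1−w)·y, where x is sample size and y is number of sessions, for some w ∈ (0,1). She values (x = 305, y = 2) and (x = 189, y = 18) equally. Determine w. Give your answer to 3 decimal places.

Equating utilities: w·305 + (1−w)·2 = w·189 + (1−w)·18.
w·(305−189) = (1−w)·(18−2), i.e. w·116 = (1−w)·16.
Hence w = 16/(116+16) = 16/132 = 0.121.

w = 0.121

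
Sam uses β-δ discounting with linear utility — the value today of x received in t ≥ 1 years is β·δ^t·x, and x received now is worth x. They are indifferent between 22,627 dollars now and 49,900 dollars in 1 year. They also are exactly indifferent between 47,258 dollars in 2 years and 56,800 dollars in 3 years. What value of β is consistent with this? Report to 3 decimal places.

Both payoffs in the second observation are in the future, so β drops out: δ^2·47258 = δ^3·56800 ⇒ δ = 47258/56800 = 0.83201.
Substituting δ into 22627 = β·δ·49900: β = 22627/(41517.151) ≈ 0.545.

β ≈ 0.545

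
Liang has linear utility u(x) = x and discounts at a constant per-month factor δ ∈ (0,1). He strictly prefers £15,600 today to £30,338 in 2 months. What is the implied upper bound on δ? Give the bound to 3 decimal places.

δ < 0.717

The preference means 15600 > δ^2·30338.
Hence δ^2 < 15600/30338 = 0.51421, and x ↦ x^(1/2) is increasing on (0,∞).
δ < 0.51421^(1/2) = 0.717.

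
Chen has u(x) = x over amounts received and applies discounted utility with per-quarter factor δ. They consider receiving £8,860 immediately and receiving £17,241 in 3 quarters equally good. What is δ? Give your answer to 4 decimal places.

The payoff in 3 quarters is discounted by δ^3, so u(8860) = δ^3·u(17241) and δ^3 = u(8860)/u(17241).
With u(x) = x: δ^3 = 8860/17241 = 0.51389.
Taking the cube root: δ = 0.51389^(1/3) ≈ 0.8010.

δ ≈ 0.8010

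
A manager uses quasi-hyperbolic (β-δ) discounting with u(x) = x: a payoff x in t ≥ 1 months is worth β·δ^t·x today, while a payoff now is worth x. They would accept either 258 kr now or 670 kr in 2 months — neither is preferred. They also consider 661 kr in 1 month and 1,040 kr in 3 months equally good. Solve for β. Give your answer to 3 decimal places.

β ≈ 0.606

From the later pair, β·δ^1·661 = β·δ^3·1040; dividing through, δ^2 = 661/1040 = 0.63558, so δ = 0.79723.
Substituting δ into 258 = β·δ^2·670: β = 258/(425.837) ≈ 0.606.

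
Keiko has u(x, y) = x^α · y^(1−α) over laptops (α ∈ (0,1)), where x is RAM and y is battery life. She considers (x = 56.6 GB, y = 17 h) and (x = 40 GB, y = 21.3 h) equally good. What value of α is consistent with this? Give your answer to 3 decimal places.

Set the two utilities equal: 56.6^α·17^(1−α) = 40^α·21.3^(1−α).
Rearrange to (56.6/40)^α = (21.3/17)^(1−α) and take logs: α·0.347130 = (1−α)·0.225494.
With A = 0.347130 and B = 0.225494: α·A = (1−α)·B, so α = B/(A+B) = 0.225494/0.572624 ≈ 0.394.

α ≈ 0.394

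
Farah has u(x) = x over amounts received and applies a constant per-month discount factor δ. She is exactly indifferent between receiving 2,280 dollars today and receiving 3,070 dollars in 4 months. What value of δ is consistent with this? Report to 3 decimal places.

δ ≈ 0.928

Indifference means u(2280) = δ^4 · u(3070), so δ^4 = u(2280)/u(3070).
With u(x) = x: δ^4 = 2280/3070 = 0.74267.
Hence δ = (0.74267)^(1/4) = 0.92832.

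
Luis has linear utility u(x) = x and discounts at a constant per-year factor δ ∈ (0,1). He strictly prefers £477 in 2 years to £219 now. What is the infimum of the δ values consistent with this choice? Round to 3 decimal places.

δ > 0.678

Under u(x) = x this choice says 219 < δ^2·477.
So δ^2 > 219/477 = 0.45912; taking the square root of both positive sides preserves the inequality.
δ > 0.45912^(1/2) = 0.678.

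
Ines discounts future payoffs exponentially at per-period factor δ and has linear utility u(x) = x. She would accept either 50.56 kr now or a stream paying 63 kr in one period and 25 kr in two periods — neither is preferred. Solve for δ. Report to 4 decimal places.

Present value of the stream is 63·δ + 25·δ². Indifference gives 63δ + 25δ² = 50.56.
That is, 25δ² + 63δ − 50.56 = 0, a quadratic in δ.
δ = (−63 + √(63² + 4·25·50.56)) / (2·25) = (−63 + √9025.00) / 50 ≈ 0.6400.

δ ≈ 0.6400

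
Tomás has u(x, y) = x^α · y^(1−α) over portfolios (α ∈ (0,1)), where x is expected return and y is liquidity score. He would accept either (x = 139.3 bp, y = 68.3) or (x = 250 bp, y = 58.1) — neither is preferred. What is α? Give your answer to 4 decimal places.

α ≈ 0.2166

The Cobb–Douglas utilities coincide, so 139.3^α·68.3^(1−α) = 250^α·58.1^(1−α).
Rearrange to (139.3/250)^α = (58.1/68.3)^(1−α) and take logs: α·-0.5848310 = (1−α)·-0.1617441.
With A = -0.5848310 and B = -0.1617441: α·A = (1−α)·B, so α = B/(A+B) = -0.1617441/-0.7465751 ≈ 0.2166.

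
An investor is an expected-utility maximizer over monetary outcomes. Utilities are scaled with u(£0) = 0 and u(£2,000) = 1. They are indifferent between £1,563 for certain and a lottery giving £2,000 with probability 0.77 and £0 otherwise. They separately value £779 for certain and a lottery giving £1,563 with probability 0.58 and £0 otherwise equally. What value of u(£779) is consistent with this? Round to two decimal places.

0.45

First, u(£1,563) = 0.77·u(£2,000) + 0.23·u(£0) = 0.77.
Chaining: u(£779) = 0.58·0.77 + 0.42·0.00 = 0.4466.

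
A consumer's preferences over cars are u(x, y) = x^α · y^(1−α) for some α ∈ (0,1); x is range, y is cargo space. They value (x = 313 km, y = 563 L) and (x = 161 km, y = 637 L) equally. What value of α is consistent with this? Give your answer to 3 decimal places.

α ≈ 0.157

The Cobb–Douglas utilities coincide, so 313^α·563^(1−α) = 161^α·637^(1−α).
Rearrange to (313/161)^α = (637/563)^(1−α) and take logs: α·0.664799 = (1−α)·0.123490.
So α/(1−α) = (0.123490)/(0.664799) = 0.185755, and α = 0.185755/1.185755 ≈ 0.157.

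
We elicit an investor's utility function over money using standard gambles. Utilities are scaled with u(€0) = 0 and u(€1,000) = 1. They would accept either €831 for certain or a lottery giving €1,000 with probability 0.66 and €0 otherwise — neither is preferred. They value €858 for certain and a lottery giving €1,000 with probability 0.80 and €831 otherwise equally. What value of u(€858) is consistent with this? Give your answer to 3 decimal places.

First, u(€831) = 0.66·u(€1,000) + 0.34·u(€0) = 0.66.
The second indifference gives u(€858) = 0.80·u(€1,000) + 0.20·u(€831) = 0.80·1.00 + 0.20·0.66 = 0.9320.

0.932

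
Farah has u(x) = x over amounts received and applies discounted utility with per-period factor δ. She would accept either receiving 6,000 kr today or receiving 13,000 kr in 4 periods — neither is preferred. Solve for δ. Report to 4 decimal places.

δ ≈ 0.8242

The payoff in 4 periods is discounted by δ^4, so u(6000) = δ^4·u(13000) and δ^4 = u(6000)/u(13000).
With u(x) = x: δ^4 = 6000/13000 = 0.46154.
Taking the 4th root: δ = 0.46154^(1/4) ≈ 0.8242.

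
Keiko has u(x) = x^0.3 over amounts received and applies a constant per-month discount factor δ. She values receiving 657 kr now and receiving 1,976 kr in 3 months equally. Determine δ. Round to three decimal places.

δ ≈ 0.896

Equating discounted utilities: u(657) = δ^3·u(1976) ⇒ δ^3 = u(657)/u(1976).
Since u(x) = x^0.3, δ^3 = (657/1976)^0.3 = 0.33249^0.3 = 0.71868.
Hence δ = (0.71868)^(1/3) = 0.89573.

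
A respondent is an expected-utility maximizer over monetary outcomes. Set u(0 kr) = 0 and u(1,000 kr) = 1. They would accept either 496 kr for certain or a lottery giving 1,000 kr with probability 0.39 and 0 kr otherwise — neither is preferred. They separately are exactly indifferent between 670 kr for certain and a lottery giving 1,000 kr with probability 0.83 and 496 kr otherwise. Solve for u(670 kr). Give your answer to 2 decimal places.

The first gamble pins u(496 kr): it must equal 0.39·1 + 0.61·0 = 0.39.
Then u(670 kr) = 0.83·u(1,000 kr) + 0.17·u(496 kr) = 0.83·1.00 + 0.17·0.39 = 0.8963.

0.90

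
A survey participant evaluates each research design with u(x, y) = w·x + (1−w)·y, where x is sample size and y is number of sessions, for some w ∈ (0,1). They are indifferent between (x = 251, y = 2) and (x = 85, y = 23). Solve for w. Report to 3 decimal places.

Equating utilities: w·251 + (1−w)·2 = w·85 + (1−w)·23.
Rearranging, 166·w − 21·(1−w) = 0.
Hence w = 21/(166+21) = 21/187 = 0.112.

w = 0.112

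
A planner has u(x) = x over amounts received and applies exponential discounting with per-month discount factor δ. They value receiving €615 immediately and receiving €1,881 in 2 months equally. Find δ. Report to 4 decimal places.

Indifference means u(615) = δ^2 · u(1881), so δ^2 = u(615)/u(1881).
With u(x) = x: δ^2 = 615/1881 = 0.32695.
Taking the square root: δ = 0.32695^(1/2) ≈ 0.5718.

δ ≈ 0.5718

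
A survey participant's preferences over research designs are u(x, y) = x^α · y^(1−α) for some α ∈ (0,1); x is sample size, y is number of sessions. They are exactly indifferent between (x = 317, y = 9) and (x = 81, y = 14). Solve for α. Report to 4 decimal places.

α ≈ 0.2446

Set the two utilities equal: 317^α·9^(1−α) = 81^α·14^(1−α).
(317/81)^α = (14/9)^(1−α); take logs: α·ln(317/81) = (1−α)·ln(14/9), i.e. α·1.3644526 = (1−α)·0.4418328.
So α/(1−α) = (0.4418328)/(1.3644526) = 0.3238169, and α = 0.3238169/1.3238169 ≈ 0.2446.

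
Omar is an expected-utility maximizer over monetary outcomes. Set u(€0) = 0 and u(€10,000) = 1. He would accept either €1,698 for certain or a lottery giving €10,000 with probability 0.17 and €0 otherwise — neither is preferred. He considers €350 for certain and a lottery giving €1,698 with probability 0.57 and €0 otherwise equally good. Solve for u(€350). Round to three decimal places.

From the first indifference, u(€1,698) = 0.17·u(€10,000) + 0.83·u(€0) = 0.17·1 + 0.83·0 = 0.17.
The second indifference gives u(€350) = 0.57·u(€1,698) + 0.43·u(€0) = 0.57·0.17 + 0.43·0.00 = 0.0969.

0.097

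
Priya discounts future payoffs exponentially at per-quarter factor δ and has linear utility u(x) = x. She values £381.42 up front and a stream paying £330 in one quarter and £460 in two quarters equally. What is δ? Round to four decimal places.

Present value of the stream is 330·δ + 460·δ². Indifference gives 330δ + 460δ² = 381.42.
So 460δ² + 330δ − 381.42 = 0.
By the quadratic formula (taking the positive root), δ = (−330 + √810712.80) / 920 ≈ 0.6200.

δ ≈ 0.6200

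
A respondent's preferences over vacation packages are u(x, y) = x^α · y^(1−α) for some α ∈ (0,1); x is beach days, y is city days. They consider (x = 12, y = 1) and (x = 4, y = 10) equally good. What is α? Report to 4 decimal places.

Set the two utilities equal: 12^α·1^(1−α) = 4^α·10^(1−α).
(12/4)^α = (10/1)^(1−α); take logs: α·ln(12/4) = (1−α)·ln(10/1), i.e. α·1.0986123 = (1−α)·2.3025851.
Thus α·(3.4011974) = 2.3025851, so α = 2.3025851/3.4011974 ≈ 0.6770.

α ≈ 0.6770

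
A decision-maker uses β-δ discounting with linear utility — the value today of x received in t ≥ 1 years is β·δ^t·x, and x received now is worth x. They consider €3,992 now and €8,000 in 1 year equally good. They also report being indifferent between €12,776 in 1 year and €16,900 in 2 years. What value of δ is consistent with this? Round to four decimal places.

δ ≈ 0.7560

From the later pair, β·δ^1·12776 = β·δ^2·16900; dividing through, δ = 12776/16900 = 0.75598.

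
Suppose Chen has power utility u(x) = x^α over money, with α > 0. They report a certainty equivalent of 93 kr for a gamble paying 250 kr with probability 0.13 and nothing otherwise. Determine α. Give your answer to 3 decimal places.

The lottery's expected utility is 0.13·u(250) + 0.87·u(0) = 0.13·250^α (since u(0) = 0 for α > 0).
Setting u(93) equal to that: 93^α = 0.13·250^α ⇒ (93/250)^α = 0.13.
α = ln(0.13) / ln(93/250) = -2.040221/-0.988861 ≈ 2.063.

α ≈ 2.063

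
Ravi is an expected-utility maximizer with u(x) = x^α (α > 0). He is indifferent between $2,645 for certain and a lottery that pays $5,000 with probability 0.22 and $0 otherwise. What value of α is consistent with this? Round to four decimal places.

α ≈ 2.3778

The lottery's expected utility is 0.22·u(5000) + 0.78·u(0) = 0.22·5000^α (since u(0) = 0 for α > 0).
Setting u(2645) equal to that: 2645^α = 0.22·5000^α ⇒ (2645/5000)^α = 0.22.
α = ln(0.22) / ln(2645/5000) = -1.5141277/-0.6367668 ≈ 2.3778.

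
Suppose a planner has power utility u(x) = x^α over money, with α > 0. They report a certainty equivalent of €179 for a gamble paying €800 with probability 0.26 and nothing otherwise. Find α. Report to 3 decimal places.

α ≈ 0.900

Since u(0) = 0, the lottery's EU is 0.26·800^α.
Indifference: 179^α = 0.26·800^α, so (179/800)^α = 0.26.
Taking logs: α·ln(179/800) = ln(0.26), so α = -1.347074 / -1.497226 ≈ 0.900.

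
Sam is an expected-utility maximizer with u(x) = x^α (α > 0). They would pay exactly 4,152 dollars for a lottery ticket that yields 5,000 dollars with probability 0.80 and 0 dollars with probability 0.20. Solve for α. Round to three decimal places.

α ≈ 1.201

EU(lottery) = 0.80·5000^α + 0.20·0 = 0.80·5000^α.
Equating: 4152^α = 0.80·5000^α, i.e. 0.8304^α = 0.80.
α = ln(0.80) / ln(4152/5000) = -0.223144/-0.185848 ≈ 1.201.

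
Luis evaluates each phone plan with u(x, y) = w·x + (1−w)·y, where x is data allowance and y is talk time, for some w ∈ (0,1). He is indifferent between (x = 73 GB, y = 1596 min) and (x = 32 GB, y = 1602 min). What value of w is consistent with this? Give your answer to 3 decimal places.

w = 0.128

Equating utilities: w·73 + (1−w)·1596 = w·32 + (1−w)·1602.
Collecting terms: w·41 = (1−w)·6.
Hence w = 6/(41+6) = 6/47 = 0.128.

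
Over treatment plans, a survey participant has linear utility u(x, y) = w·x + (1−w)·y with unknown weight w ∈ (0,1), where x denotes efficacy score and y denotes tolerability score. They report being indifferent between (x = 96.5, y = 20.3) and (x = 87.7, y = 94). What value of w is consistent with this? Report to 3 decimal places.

w = 0.893

Equating utilities: w·96.5 + (1−w)·20.3 = w·87.7 + (1−w)·94.
w·(96.5−87.7) = (1−w)·(94−20.3), i.e. w·8.8 = (1−w)·73.7.
Hence w = 73.7/(8.8+73.7) = 73.7/82.5 = 0.893.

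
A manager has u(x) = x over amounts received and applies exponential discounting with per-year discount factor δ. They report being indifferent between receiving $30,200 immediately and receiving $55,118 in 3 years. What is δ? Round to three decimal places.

Equating discounted utilities: u(30200) = δ^3·u(55118) ⇒ δ^3 = u(30200)/u(55118).
With u(x) = x: δ^3 = 30200/55118 = 0.54792.
Hence δ = (0.54792)^(1/3) = 0.81828.

δ ≈ 0.818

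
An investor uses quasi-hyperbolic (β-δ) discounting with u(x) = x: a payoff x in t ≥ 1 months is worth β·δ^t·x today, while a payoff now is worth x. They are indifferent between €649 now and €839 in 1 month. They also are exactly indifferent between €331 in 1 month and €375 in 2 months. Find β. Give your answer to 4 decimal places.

β ≈ 0.8764

From the later pair, β·δ^1·331 = β·δ^2·375; dividing through, δ = 331/375 = 0.88267.
Now use the now-vs-future pair: 649 = β·δ·839 gives β = 649/(0.88267·839) ≈ 0.8764.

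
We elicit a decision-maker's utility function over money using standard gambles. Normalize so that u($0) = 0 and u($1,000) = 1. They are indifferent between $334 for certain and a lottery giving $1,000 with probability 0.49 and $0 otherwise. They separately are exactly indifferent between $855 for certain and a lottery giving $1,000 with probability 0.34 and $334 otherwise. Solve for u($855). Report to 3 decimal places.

0.663

First, u($334) = 0.49·u($1,000) + 0.51·u($0) = 0.49.
Then u($855) = 0.34·u($1,000) + 0.66·u($334) = 0.34·1.00 + 0.66·0.49 = 0.6634.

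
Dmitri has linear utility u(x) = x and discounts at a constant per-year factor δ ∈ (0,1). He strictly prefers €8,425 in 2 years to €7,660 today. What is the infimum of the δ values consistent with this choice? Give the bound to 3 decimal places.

δ > 0.954

Comparing present values: 7660 < δ^2·8425.
Dividing by 8425: δ^2 > 0.90920. Both sides are positive, so the square root keeps the direction.
δ > (7660/8425)^(1/2) ≈ 0.954.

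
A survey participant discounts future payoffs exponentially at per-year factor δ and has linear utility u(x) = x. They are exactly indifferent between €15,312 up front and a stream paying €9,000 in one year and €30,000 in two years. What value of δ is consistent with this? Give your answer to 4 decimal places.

Present value of the stream is 9000·δ + 30000·δ². Indifference gives 9000δ + 30000δ² = 15312.
That is, 30000δ² + 9000δ − 15312 = 0, a quadratic in δ.
δ = (−9000 + √(9000² + 4·30000·15312)) / (2·30000) = (−9000 + √1918440000.00) / 60000 ≈ 0.5800.

δ ≈ 0.5800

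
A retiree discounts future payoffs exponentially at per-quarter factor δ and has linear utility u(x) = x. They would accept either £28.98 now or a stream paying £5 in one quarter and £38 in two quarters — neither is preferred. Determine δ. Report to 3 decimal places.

δ ≈ 0.810

The stream is worth 5δ + 38δ² today, so 5δ + 38δ² = 28.98.
Rearranged: 38δ² + 5δ − 28.98 = 0.
The positive root is δ = [−5 + √(5² + 4·38·28.98)] / (2·38) = (−5 + 66.558)/76 ≈ 0.810.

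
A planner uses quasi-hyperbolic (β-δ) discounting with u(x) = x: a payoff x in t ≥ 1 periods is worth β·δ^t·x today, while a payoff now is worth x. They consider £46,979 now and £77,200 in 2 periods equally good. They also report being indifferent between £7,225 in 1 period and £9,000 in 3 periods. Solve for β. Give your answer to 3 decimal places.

β ≈ 0.758

Both payoffs in the second observation are in the future, so β drops out: δ^1·7225 = δ^3·9000 ⇒ δ^2 = 7225/9000 = 0.80278, so δ = 0.89598.
Substituting δ into 46979 = β·δ^2·77200: β = 46979/(61974.444) ≈ 0.758.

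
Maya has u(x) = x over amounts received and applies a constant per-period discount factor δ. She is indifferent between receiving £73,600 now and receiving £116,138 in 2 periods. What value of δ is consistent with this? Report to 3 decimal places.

Equating discounted utilities: u(73600) = δ^2·u(116138) ⇒ δ^2 = u(73600)/u(116138).
With u(x) = x: δ^2 = 73600/116138 = 0.63373.
Taking the square root: δ = 0.63373^(1/2) ≈ 0.796.

δ ≈ 0.796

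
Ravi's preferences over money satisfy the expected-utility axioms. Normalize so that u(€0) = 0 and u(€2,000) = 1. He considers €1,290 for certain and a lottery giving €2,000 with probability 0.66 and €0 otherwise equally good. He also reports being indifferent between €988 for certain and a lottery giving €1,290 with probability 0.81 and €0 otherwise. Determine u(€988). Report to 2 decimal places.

The first gamble pins u(€1,290): it must equal 0.66·1 + 0.34·0 = 0.66.
Then u(€988) = 0.81·u(€1,290) + 0.19·u(€0) = 0.81·0.66 + 0.19·0.00 = 0.5346.

0.53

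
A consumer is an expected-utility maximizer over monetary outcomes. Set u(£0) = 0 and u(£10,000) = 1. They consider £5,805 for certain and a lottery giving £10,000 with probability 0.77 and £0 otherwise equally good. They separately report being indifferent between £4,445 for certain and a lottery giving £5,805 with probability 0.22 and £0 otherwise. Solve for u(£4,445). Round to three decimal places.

The first gamble pins u(£5,805): it must equal 0.77·1 + 0.23·0 = 0.77.
The second indifference gives u(£4,445) = 0.22·u(£5,805) + 0.78·u(£0) = 0.22·0.77 + 0.78·0.00 = 0.1694.

0.169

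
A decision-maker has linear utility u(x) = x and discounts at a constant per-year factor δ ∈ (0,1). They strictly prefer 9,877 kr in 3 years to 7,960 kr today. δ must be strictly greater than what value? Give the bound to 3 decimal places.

Comparing present values: 7960 < δ^3·9877.
Hence δ^3 > 7960/9877 = 0.80591, and x ↦ x^(1/3) is increasing on (0,∞).
δ > 0.80591^(1/3) = 0.931.

δ > 0.931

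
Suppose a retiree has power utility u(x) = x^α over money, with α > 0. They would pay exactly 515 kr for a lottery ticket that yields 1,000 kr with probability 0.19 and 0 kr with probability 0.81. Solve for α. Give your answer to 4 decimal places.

α ≈ 2.5027

EU(lottery) = 0.19·1000^α + 0.81·0 = 0.19·1000^α.
Setting u(515) equal to that: 515^α = 0.19·1000^α ⇒ (515/1000)^α = 0.19.
α = ln(0.19) / ln(515/1000) = -1.6607312/-0.6635884 ≈ 2.5027.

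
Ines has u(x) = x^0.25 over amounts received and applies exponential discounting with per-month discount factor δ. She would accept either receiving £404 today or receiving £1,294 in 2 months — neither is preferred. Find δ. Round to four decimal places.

δ ≈ 0.8646

The payoff in 2 months is discounted by δ^2, so u(404) = δ^2·u(1294) and δ^2 = u(404)/u(1294).
With u(x) = x^0.25: δ^2 = 404^0.25/1294^0.25 = (404/1294)^0.25 = 0.74750.
So δ = 0.74750^(1/2) ≈ 0.8646.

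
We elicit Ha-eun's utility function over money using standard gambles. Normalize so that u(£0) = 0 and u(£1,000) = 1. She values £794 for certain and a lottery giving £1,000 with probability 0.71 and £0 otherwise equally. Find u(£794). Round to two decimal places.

The indifference gives u(£794) = 0.71·u(£1,000) + 0.29·u(£0) = 0.71·1 + 0.29·0 = 0.71.

0.71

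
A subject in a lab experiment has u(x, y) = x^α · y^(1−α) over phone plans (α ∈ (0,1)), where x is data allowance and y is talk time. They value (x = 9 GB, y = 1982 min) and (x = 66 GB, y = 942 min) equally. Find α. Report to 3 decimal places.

α ≈ 0.272

Set the two utilities equal: 9^α·1982^(1−α) = 66^α·942^(1−α).
(9/66)^α = (942/1982)^(1−α); take logs: α·ln(9/66) = (1−α)·ln(942/1982), i.e. α·-1.992430 = (1−α)·-0.743856.
So α/(1−α) = (-0.743856)/(-1.992430) = 0.373341, and α = 0.373341/1.373341 ≈ 0.272.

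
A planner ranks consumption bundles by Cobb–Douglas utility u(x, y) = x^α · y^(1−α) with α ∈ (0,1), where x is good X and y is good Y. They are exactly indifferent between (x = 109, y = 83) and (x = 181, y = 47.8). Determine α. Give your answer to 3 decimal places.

Set the two utilities equal: 109^α·83^(1−α) = 181^α·47.8^(1−α).
(109/181)^α = (47.8/83)^(1−α); take logs: α·ln(109/181) = (1−α)·ln(47.8/83), i.e. α·-0.507149 = (1−α)·-0.551815.
With A = -0.507149 and B = -0.551815: α·A = (1−α)·B, so α = B/(A+B) = -0.551815/-1.058964 ≈ 0.521.

α ≈ 0.521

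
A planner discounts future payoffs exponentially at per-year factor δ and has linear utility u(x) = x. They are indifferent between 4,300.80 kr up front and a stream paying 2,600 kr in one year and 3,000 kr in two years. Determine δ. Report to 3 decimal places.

Equating present values: 4300.80 = 2600δ + 3000δ².
That is, 3000δ² + 2600δ − 4300.80 = 0, a quadratic in δ.
δ = (−2600 + √(2600² + 4·3000·4300.80)) / (2·3000) = (−2600 + √58369600.00) / 6000 ≈ 0.840.

δ ≈ 0.840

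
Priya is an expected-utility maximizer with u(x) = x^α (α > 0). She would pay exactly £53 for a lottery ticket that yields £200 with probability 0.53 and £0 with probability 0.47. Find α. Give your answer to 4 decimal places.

EU(lottery) = 0.53·200^α + 0.47·0 = 0.53·200^α.
Indifference: 53^α = 0.53·200^α, so (53/200)^α = 0.53.
Take logs: α = ln 0.53 / ln(53/200) ≈ 0.478062.

α ≈ 0.4781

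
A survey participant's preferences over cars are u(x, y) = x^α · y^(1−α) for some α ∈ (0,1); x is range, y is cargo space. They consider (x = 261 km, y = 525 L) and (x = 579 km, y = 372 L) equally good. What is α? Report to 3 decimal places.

Set the two utilities equal: 261^α·525^(1−α) = 579^α·372^(1−α).
Taking logs: α·ln 261 + (1−α)·ln 525 = α·ln 579 + (1−α)·ln 372, i.e. α·-0.796782 = (1−α)·-0.344504.
With A = -0.796782 and B = -0.344504: α·A = (1−α)·B, so α = B/(A+B) = -0.344504/-1.141286 ≈ 0.302.

α ≈ 0.302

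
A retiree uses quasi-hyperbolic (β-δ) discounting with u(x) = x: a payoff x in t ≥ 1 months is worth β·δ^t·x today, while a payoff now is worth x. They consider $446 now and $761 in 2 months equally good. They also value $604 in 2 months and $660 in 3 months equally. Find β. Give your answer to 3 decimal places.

β ≈ 0.700

From the later pair, β·δ^2·604 = β·δ^3·660; dividing through, δ = 604/660 = 0.91515.
The first indifference: 446 = β·δ^2·761, so β = 446/(δ^2·761) = 446/(0.83750·761) ≈ 0.700.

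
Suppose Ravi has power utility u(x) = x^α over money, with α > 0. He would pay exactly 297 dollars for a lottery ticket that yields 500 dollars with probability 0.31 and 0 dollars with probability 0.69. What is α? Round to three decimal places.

α ≈ 2.248

EU(lottery) = 0.31·500^α + 0.69·0 = 0.31·500^α.
Indifference: 297^α = 0.31·500^α, so (297/500)^α = 0.31.
Taking logs: α·ln(297/500) = ln(0.31), so α = -1.171183 / -0.520876 ≈ 2.248.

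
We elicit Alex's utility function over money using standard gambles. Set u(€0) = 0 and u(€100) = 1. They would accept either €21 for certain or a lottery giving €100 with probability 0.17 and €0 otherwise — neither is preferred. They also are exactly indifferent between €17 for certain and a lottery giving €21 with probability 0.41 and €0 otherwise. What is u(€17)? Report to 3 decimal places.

0.070

First, u(€21) = 0.17·u(€100) + 0.83·u(€0) = 0.17.
Then u(€17) = 0.41·u(€21) + 0.59·u(€0) = 0.41·0.17 + 0.59·0.00 = 0.0697.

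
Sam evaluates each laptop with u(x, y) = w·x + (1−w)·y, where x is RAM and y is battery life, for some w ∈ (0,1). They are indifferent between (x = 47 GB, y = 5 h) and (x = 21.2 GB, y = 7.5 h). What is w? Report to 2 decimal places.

w = 0.09

u(47,5) = u(21.2,7.5) means w·47 + (1−w)·5 = w·21.2 + (1−w)·7.5.
Collecting terms: w·25.8 = (1−w)·2.5.
Hence w = 2.5/(25.8+2.5) = 2.5/28.3 = 0.09.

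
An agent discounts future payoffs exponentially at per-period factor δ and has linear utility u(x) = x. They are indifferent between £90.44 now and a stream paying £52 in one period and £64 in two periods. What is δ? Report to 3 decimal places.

δ ≈ 0.850

Equating present values: 90.44 = 52δ + 64δ².
So 64δ² + 52δ − 90.44 = 0.
The positive root is δ = [−52 + √(52² + 4·64·90.44)] / (2·64) = (−52 + 160.800)/128 ≈ 0.850.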